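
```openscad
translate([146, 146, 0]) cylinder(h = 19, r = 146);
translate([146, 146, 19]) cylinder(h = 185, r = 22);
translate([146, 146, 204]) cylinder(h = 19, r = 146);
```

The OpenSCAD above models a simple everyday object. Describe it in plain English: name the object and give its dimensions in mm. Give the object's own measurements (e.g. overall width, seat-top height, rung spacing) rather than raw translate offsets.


A spool: two coaxial disc flanges of radius 146 mm and thickness 19 mm, joined by a core cylinder of radius 22 mm and height 185 mm. The lower flange rests on z = 0 and the three cylinders share a vertical axis.


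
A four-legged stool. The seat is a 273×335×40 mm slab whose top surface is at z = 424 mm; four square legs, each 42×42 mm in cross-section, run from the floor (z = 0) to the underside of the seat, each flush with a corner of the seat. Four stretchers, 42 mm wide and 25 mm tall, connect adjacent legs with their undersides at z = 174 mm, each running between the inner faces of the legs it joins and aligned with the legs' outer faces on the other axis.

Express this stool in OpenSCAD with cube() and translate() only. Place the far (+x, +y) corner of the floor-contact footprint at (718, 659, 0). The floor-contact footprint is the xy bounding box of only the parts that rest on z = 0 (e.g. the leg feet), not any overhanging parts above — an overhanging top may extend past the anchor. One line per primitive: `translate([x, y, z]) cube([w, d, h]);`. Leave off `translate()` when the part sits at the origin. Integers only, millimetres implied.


translate([445, 324, 384]) cube([273, 335, 40]);
translate([445, 324, 0]) cube([42, 42, 384]);
translate([676, 324, 0]) cube([42, 42, 384]);
translate([445, 617, 0]) cube([42, 42, 384]);
translate([676, 617, 0]) cube([42, 42, 384]);
translate([487, 324, 174]) cube([189, 42, 25]);
translate([487, 617, 174]) cube([189, 42, 25]);
translate([445, 366, 174]) cube([42, 251, 25]);
translate([676, 366, 174]) cube([42, 251, 25]);


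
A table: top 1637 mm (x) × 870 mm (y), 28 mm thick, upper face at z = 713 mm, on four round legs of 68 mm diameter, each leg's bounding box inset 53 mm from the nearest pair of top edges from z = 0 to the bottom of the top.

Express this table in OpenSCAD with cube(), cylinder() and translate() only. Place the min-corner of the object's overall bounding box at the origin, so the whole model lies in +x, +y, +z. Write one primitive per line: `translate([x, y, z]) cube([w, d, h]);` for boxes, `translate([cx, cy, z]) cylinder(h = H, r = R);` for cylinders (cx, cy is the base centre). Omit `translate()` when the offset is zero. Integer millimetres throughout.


// leg_h = 713 - 28 = 685
translate([0, 0, 685]) cube([1637, 870, 28]);
translate([87, 87, 0]) cylinder(h = 685, r = 34);
translate([1550, 87, 0]) cylinder(h = 685, r = 34);
translate([87, 783, 0]) cylinder(h = 685, r = 34);
translate([1550, 783, 0]) cylinder(h = 685, r = 34);


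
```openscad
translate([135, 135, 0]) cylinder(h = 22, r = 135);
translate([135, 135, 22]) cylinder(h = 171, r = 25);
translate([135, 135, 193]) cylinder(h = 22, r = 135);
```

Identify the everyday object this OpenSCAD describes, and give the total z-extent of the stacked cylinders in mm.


A spool. The overall height is 215 mm.

Three coaxial cylinders, large–small–large — a spool. Two 22 mm flanges and a 171 mm core give 22 + 171 + 22 = 215 mm.


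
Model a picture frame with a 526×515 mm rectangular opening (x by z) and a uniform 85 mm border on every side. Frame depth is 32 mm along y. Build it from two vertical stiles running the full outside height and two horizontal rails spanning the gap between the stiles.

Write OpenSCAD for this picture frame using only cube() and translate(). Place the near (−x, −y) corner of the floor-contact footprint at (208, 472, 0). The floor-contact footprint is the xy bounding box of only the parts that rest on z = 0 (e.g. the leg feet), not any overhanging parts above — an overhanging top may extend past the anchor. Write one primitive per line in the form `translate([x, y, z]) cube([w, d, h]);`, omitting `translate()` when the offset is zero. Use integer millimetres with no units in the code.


translate([208, 472, 0]) cube([85, 32, 685]);
translate([819, 472, 0]) cube([85, 32, 685]);
translate([293, 472, 0]) cube([526, 32, 85]);
translate([293, 472, 600]) cube([526, 32, 85]);


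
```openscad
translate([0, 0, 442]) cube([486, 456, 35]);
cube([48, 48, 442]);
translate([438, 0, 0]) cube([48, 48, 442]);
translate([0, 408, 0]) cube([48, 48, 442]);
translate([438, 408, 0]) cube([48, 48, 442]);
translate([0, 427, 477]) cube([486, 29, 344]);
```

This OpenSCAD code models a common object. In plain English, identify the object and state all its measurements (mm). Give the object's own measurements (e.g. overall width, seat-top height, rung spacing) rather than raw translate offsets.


A chair. The seat is a 486×456×35 mm slab with its top at z = 477 mm, on four 48×48 mm corner legs (flush with the seat edges, standing on z = 0). A flat backrest 29 mm thick, 344 mm tall, spans the full seat width and rises from the seat top along its +y edge, rear face flush with the rear of the seat.


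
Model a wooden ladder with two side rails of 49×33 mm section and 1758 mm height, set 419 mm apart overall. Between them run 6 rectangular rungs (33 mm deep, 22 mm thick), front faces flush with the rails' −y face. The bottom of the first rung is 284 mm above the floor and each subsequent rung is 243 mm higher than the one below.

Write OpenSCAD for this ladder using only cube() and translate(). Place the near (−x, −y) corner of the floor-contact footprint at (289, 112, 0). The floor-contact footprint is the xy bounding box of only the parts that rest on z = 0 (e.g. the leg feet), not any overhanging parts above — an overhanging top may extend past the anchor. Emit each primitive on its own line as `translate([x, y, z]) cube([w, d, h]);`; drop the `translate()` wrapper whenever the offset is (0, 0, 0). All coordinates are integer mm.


// rung span = 419 - 2*49 = 321
// rung[k] z = 284 + k*243
translate([289, 112, 0]) cube([49, 33, 1758]);
translate([659, 112, 0]) cube([49, 33, 1758]);
translate([338, 112, 284]) cube([321, 33, 22]);
translate([338, 112, 527]) cube([321, 33, 22]);
translate([338, 112, 770]) cube([321, 33, 22]);
translate([338, 112, 1013]) cube([321, 33, 22]);
translate([338, 112, 1256]) cube([321, 33, 22]);
translate([338, 112, 1499]) cube([321, 33, 22]);


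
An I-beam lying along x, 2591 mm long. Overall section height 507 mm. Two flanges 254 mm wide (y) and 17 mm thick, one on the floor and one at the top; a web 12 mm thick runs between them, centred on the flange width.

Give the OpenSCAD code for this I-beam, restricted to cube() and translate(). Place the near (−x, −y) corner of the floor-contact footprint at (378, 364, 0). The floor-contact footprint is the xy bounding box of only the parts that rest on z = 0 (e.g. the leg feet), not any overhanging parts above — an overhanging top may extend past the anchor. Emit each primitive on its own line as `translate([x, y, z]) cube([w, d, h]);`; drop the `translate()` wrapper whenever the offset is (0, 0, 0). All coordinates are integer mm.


translate([378, 364, 0]) cube([2591, 254, 17]);
translate([378, 485, 17]) cube([2591, 12, 473]);
translate([378, 364, 490]) cube([2591, 254, 17]);


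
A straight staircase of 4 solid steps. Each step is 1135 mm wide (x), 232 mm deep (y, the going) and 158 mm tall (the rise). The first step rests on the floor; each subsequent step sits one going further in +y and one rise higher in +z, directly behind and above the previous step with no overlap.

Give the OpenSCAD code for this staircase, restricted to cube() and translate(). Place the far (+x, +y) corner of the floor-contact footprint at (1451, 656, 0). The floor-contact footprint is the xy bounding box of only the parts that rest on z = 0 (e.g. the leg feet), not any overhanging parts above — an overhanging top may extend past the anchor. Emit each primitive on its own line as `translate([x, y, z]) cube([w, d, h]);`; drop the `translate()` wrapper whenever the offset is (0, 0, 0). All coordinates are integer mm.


translate([316, 424, 0]) cube([1135, 232, 158]);
translate([316, 656, 158]) cube([1135, 232, 158]);
translate([316, 888, 316]) cube([1135, 232, 158]);
translate([316, 1120, 474]) cube([1135, 232, 158]);


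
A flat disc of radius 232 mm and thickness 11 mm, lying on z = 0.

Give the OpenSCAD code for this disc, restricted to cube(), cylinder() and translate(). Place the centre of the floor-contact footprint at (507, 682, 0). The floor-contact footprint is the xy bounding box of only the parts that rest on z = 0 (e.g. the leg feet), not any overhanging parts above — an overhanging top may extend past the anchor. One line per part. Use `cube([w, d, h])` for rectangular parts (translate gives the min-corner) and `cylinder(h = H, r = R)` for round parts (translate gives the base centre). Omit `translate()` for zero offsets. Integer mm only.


translate([507, 682, 0]) cylinder(h = 11, r = 232);


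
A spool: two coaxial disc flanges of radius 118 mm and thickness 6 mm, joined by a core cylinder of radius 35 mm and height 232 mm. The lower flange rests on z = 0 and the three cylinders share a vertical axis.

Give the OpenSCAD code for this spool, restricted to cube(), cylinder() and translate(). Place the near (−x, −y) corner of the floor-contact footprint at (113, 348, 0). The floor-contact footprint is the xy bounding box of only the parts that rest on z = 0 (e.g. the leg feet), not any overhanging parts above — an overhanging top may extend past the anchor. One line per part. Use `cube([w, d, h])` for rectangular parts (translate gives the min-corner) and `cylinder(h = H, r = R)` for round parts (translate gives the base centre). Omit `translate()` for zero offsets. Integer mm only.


translate([231, 466, 0]) cylinder(h = 6, r = 118);
translate([231, 466, 6]) cylinder(h = 232, r = 35);
translate([231, 466, 238]) cylinder(h = 6, r = 118);


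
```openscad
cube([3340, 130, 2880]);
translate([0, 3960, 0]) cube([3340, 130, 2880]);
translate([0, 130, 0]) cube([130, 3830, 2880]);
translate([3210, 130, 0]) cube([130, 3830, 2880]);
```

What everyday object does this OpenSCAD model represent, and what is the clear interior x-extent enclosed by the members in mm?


A house (or room) frame. The interior width is 3080 mm.

Four 2880 mm walls enclosing a rectangle with no floor or roof — a room or house frame. Outside width is 3340 mm and wall thickness is 130 mm, so the interior width is 3340 − 2 × 130 = 3080 mm.


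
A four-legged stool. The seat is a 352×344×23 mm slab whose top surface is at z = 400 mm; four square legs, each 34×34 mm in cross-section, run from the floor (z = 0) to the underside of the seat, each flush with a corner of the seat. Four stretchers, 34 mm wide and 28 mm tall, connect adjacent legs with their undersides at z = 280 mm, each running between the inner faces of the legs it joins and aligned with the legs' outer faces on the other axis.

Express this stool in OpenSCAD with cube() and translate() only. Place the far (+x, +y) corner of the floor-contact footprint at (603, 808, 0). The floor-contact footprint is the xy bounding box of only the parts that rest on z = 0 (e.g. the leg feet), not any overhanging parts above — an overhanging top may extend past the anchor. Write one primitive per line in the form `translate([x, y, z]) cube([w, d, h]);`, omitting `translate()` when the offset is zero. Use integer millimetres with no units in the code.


translate([251, 464, 377]) cube([352, 344, 23]);
translate([251, 464, 0]) cube([34, 34, 377]);
translate([569, 464, 0]) cube([34, 34, 377]);
translate([251, 774, 0]) cube([34, 34, 377]);
translate([569, 774, 0]) cube([34, 34, 377]);
translate([285, 464, 280]) cube([284, 34, 28]);
translate([285, 774, 280]) cube([284, 34, 28]);
translate([251, 498, 280]) cube([34, 276, 28]);
translate([569, 498, 280]) cube([34, 276, 28]);


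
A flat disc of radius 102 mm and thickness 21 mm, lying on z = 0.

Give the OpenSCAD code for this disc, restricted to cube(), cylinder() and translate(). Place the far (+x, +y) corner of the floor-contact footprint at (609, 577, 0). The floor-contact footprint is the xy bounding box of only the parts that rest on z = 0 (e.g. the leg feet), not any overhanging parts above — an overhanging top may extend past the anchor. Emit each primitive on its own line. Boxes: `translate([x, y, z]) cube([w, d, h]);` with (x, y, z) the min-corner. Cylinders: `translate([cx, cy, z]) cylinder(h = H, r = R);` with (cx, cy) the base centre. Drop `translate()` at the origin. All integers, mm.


translate([507, 475, 0]) cylinder(h = 21, r = 102);


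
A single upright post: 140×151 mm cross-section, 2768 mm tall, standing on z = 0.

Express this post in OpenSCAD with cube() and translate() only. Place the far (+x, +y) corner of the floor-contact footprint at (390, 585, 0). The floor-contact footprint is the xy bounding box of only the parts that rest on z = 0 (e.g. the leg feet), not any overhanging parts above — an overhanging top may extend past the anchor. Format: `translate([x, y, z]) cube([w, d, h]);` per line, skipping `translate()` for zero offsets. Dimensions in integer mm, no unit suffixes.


translate([250, 434, 0]) cube([140, 151, 2768]);


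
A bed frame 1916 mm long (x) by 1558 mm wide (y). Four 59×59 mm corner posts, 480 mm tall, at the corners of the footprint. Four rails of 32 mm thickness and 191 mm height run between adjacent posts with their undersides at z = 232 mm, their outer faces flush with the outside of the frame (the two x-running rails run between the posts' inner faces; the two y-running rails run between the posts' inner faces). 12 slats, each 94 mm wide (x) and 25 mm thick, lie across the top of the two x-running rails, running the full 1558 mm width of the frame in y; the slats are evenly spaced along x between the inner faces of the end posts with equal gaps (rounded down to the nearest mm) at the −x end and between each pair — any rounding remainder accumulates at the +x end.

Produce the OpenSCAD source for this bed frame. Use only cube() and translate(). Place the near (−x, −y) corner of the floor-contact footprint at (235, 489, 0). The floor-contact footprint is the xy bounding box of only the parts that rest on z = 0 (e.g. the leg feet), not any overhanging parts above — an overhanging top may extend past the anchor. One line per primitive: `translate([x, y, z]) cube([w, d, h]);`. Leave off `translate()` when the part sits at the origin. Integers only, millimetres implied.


translate([235, 489, 0]) cube([59, 59, 480]);
translate([235, 1988, 0]) cube([59, 59, 480]);
translate([2092, 489, 0]) cube([59, 59, 480]);
translate([2092, 1988, 0]) cube([59, 59, 480]);
translate([294, 489, 232]) cube([1798, 32, 191]);
translate([294, 2015, 232]) cube([1798, 32, 191]);
translate([235, 548, 232]) cube([32, 1440, 191]);
translate([2119, 548, 232]) cube([32, 1440, 191]);
translate([345, 489, 423]) cube([94, 1558, 25]);
translate([490, 489, 423]) cube([94, 1558, 25]);
translate([635, 489, 423]) cube([94, 1558, 25]);
translate([780, 489, 423]) cube([94, 1558, 25]);
translate([925, 489, 423]) cube([94, 1558, 25]);
translate([1070, 489, 423]) cube([94, 1558, 25]);
translate([1215, 489, 423]) cube([94, 1558, 25]);
translate([1360, 489, 423]) cube([94, 1558, 25]);
translate([1505, 489, 423]) cube([94, 1558, 25]);
translate([1650, 489, 423]) cube([94, 1558, 25]);
translate([1795, 489, 423]) cube([94, 1558, 25]);
translate([1940, 489, 423]) cube([94, 1558, 25]);


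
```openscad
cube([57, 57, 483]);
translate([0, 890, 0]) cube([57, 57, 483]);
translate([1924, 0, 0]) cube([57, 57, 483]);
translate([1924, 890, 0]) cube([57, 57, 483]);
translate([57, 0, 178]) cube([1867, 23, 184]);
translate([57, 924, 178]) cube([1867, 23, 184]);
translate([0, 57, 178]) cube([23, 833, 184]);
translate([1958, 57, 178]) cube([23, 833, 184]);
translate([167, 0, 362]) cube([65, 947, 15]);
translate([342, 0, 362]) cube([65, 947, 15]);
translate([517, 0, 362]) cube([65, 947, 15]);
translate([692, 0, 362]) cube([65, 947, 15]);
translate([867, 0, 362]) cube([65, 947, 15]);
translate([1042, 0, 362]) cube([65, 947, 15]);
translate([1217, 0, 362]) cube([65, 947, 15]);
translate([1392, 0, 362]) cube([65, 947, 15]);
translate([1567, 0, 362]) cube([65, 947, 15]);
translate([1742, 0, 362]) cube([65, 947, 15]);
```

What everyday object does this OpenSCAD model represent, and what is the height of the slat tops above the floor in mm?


A bed frame. The slat-top height is 377 mm.

Four posts, four rails, and a row of slats — a bed frame. Slats sit on the rails at z = 178 + 184 = 362; with slat thickness 15, the top is 377 mm.


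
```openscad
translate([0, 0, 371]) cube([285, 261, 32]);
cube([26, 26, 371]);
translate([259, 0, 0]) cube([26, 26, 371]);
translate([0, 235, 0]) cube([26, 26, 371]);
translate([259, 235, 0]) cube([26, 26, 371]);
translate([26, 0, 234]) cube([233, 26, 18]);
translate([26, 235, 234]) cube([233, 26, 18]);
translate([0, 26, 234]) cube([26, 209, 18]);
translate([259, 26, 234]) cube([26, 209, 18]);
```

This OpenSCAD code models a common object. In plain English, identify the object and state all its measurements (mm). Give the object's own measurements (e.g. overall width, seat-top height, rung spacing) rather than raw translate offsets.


A simple wooden stool: a rectangular seat 285 mm (x) by 261 mm (y), 32 mm thick, top face at z = 403 mm, on four square legs, each 26×26 mm in cross-section. The legs rest on z = 0, each flush with a corner of the seat. Four stretchers, 26 mm wide and 18 mm tall, connect adjacent legs with their undersides at z = 234 mm, each running between the inner faces of the legs it joins and aligned with the legs' outer faces on the other axis.


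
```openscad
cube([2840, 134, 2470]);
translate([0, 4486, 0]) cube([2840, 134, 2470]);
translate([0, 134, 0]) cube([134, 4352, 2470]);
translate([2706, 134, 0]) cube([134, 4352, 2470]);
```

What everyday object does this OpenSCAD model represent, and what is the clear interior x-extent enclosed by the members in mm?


A house (or room) frame. The interior width is 2572 mm.

Four 2470 mm walls enclosing a rectangle with no floor or roof — a room or house frame. Outside width is 2840 mm and wall thickness is 134 mm, so the interior width is 2840 − 2 × 134 = 2572 mm.


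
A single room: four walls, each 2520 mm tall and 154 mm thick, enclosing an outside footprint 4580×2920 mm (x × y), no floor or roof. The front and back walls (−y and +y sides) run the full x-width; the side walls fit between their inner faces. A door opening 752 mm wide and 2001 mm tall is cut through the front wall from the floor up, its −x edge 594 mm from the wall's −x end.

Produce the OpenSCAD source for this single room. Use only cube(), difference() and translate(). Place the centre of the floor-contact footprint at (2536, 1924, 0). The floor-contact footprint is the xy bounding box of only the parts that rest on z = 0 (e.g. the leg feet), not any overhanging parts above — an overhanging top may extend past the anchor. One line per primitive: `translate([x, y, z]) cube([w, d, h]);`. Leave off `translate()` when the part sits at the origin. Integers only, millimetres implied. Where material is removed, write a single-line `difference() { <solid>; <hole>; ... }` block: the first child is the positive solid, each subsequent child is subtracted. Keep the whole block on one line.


difference() { translate([246, 464, 0]) cube([4580, 154, 2520]); translate([840, 464, 0]) cube([752, 154, 2001]); }
translate([246, 3230, 0]) cube([4580, 154, 2520]);
translate([246, 618, 0]) cube([154, 2612, 2520]);
translate([4672, 618, 0]) cube([154, 2612, 2520]);


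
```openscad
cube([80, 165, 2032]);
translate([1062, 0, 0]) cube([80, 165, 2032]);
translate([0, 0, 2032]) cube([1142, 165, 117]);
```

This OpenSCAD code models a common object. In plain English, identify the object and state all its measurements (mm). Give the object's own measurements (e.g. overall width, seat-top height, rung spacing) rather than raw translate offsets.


A door frame. The clear opening is 982 mm wide and 2032 mm high. Two 80 mm wide jambs, 165 mm deep, stand either side of the opening from the floor to the top of the opening. A 117 mm thick head sits across the top of both jambs, spanning the full outside width of the frame.


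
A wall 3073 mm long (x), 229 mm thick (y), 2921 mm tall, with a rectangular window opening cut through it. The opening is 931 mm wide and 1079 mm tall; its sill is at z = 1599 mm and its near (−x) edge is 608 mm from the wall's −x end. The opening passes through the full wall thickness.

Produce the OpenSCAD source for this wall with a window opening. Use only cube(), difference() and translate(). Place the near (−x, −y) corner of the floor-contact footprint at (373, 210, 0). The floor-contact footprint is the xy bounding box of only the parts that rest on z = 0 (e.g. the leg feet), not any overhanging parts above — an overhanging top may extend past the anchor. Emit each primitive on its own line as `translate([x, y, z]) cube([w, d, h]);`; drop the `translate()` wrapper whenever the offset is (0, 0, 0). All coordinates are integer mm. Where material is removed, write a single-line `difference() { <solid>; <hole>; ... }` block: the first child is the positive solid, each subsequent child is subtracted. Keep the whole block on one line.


difference() { translate([373, 210, 0]) cube([3073, 229, 2921]); translate([981, 210, 1599]) cube([931, 229, 1079]); }


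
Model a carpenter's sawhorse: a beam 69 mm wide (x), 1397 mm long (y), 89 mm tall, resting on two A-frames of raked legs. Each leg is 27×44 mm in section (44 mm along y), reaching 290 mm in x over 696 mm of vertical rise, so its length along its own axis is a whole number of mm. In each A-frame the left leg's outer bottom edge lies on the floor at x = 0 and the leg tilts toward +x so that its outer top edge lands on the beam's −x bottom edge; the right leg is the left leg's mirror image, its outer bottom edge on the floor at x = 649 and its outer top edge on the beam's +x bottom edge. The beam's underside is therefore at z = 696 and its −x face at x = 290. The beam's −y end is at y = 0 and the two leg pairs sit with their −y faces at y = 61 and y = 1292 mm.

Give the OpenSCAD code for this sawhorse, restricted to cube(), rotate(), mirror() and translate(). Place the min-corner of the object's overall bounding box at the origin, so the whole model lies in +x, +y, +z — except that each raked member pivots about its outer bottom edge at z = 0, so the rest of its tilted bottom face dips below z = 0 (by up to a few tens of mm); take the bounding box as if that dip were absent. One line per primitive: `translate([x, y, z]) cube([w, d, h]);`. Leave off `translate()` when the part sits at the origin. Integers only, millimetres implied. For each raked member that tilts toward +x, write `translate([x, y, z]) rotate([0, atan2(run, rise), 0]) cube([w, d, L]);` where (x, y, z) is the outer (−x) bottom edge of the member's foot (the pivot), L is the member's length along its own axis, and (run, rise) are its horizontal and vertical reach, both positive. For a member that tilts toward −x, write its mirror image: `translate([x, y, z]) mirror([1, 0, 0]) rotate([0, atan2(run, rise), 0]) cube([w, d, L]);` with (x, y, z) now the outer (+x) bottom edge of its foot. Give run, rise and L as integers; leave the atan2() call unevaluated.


// leg length = √(290² + 696²) = 754
// right-leg outer foot x = 2·290 + 69 = 649
// beam min-corner = (290, 0, 696)
translate([290, 0, 696]) cube([69, 1397, 89]);
translate([0, 61, 0]) rotate([0, atan2(290, 696), 0]) cube([27, 44, 754]);
translate([649, 61, 0]) mirror([1, 0, 0]) rotate([0, atan2(290, 696), 0]) cube([27, 44, 754]);
translate([0, 1292, 0]) rotate([0, atan2(290, 696), 0]) cube([27, 44, 754]);
translate([649, 1292, 0]) mirror([1, 0, 0]) rotate([0, atan2(290, 696), 0]) cube([27, 44, 754]);


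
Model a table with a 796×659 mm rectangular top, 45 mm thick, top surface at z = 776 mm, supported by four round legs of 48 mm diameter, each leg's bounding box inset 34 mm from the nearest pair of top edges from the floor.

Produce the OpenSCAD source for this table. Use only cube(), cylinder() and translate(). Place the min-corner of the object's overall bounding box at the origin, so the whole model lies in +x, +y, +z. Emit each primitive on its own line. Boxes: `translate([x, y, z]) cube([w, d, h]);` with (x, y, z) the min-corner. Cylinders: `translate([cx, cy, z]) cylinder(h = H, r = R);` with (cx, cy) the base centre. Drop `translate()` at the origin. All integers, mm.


translate([0, 0, 731]) cube([796, 659, 45]);
translate([58, 58, 0]) cylinder(h = 731, r = 24);
translate([738, 58, 0]) cylinder(h = 731, r = 24);
translate([58, 601, 0]) cylinder(h = 731, r = 24);
translate([738, 601, 0]) cylinder(h = 731, r = 24);


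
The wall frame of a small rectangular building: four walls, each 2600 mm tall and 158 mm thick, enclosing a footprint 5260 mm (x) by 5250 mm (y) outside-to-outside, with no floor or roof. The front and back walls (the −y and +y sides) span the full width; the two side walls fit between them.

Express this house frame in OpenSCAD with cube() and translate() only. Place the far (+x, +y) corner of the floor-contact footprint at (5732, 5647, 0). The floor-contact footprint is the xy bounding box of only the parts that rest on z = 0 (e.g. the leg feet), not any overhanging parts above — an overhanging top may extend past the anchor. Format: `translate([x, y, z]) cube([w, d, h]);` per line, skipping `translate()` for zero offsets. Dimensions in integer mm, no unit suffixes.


translate([472, 397, 0]) cube([5260, 158, 2600]);
translate([472, 5489, 0]) cube([5260, 158, 2600]);
translate([472, 555, 0]) cube([158, 4934, 2600]);
translate([5574, 555, 0]) cube([158, 4934, 2600]);


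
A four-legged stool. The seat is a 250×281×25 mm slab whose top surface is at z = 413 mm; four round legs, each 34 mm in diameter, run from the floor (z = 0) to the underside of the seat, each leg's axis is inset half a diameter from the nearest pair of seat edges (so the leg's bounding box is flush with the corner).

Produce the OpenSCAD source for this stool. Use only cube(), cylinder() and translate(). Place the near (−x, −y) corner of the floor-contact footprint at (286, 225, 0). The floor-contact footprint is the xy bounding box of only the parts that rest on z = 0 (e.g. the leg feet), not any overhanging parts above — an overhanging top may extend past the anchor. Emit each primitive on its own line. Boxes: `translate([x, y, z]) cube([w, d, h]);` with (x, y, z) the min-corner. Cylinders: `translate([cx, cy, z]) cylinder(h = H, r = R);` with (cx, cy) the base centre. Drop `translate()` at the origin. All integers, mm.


// leg_h = 413 - 25 = 388
translate([286, 225, 388]) cube([250, 281, 25]);
translate([303, 242, 0]) cylinder(h = 388, r = 17);
translate([519, 242, 0]) cylinder(h = 388, r = 17);
translate([303, 489, 0]) cylinder(h = 388, r = 17);
translate([519, 489, 0]) cylinder(h = 388, r = 17);


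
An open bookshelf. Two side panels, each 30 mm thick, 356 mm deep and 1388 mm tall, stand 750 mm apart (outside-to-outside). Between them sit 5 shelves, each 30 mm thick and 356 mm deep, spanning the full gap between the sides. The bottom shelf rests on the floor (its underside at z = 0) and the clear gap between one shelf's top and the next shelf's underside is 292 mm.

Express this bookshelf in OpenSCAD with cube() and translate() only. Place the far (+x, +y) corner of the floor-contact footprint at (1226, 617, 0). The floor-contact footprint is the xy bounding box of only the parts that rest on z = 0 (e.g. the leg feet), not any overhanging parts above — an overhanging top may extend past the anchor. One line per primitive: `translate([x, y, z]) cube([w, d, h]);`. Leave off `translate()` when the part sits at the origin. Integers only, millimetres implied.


translate([476, 261, 0]) cube([30, 356, 1388]);
translate([1196, 261, 0]) cube([30, 356, 1388]);
translate([506, 261, 0]) cube([690, 356, 30]);
translate([506, 261, 322]) cube([690, 356, 30]);
translate([506, 261, 644]) cube([690, 356, 30]);
translate([506, 261, 966]) cube([690, 356, 30]);
translate([506, 261, 1288]) cube([690, 356, 30]);


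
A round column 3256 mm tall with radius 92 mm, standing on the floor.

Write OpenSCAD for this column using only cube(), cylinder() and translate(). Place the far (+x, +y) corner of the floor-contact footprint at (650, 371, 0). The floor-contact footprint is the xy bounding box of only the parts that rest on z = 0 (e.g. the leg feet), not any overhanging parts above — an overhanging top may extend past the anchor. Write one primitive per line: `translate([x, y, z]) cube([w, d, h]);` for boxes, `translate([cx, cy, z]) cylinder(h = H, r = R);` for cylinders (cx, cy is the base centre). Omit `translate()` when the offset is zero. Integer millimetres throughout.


translate([558, 279, 0]) cylinder(h = 3256, r = 92);


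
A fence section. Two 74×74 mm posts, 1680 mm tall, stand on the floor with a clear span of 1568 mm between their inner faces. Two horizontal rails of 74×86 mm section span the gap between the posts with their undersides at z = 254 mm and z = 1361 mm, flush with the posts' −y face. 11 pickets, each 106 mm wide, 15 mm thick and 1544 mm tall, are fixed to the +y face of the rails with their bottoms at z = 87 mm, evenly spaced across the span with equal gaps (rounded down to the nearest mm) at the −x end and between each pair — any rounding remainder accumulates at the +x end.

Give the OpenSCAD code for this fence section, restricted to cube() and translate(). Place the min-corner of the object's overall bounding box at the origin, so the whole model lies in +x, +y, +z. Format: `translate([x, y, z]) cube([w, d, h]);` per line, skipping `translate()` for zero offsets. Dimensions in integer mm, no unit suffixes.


cube([74, 74, 1680]);
translate([1642, 0, 0]) cube([74, 74, 1680]);
translate([74, 0, 254]) cube([1568, 74, 86]);
translate([74, 0, 1361]) cube([1568, 74, 86]);
translate([107, 74, 87]) cube([106, 15, 1544]);
translate([246, 74, 87]) cube([106, 15, 1544]);
translate([385, 74, 87]) cube([106, 15, 1544]);
translate([524, 74, 87]) cube([106, 15, 1544]);
translate([663, 74, 87]) cube([106, 15, 1544]);
translate([802, 74, 87]) cube([106, 15, 1544]);
translate([941, 74, 87]) cube([106, 15, 1544]);
translate([1080, 74, 87]) cube([106, 15, 1544]);
translate([1219, 74, 87]) cube([106, 15, 1544]);
translate([1358, 74, 87]) cube([106, 15, 1544]);
translate([1497, 74, 87]) cube([106, 15, 1544]);


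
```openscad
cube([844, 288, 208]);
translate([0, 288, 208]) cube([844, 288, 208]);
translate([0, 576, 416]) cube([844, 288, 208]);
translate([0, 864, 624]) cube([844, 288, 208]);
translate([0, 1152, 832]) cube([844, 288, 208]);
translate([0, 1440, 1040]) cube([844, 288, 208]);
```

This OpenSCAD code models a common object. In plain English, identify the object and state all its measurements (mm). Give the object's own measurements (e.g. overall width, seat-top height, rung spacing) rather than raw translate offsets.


A straight staircase of 6 solid steps. Each step is 844 mm wide (x), 288 mm deep (y, the going) and 208 mm tall (the rise). The first step rests on the floor; each subsequent step sits one going further in +y and one rise higher in +z, directly behind and above the previous step with no overlap.


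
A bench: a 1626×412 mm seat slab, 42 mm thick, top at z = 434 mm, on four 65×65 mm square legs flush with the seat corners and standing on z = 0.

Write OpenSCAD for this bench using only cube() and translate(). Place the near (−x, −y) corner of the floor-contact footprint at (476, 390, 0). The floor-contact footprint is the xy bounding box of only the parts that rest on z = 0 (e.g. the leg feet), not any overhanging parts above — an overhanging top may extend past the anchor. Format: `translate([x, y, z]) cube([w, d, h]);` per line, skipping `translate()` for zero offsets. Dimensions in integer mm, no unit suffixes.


// leg_h = 434 − 42 = 392
translate([476, 390, 392]) cube([1626, 412, 42]);
translate([476, 390, 0]) cube([65, 65, 392]);
translate([476, 737, 0]) cube([65, 65, 392]);
translate([2037, 390, 0]) cube([65, 65, 392]);
translate([2037, 737, 0]) cube([65, 65, 392]);


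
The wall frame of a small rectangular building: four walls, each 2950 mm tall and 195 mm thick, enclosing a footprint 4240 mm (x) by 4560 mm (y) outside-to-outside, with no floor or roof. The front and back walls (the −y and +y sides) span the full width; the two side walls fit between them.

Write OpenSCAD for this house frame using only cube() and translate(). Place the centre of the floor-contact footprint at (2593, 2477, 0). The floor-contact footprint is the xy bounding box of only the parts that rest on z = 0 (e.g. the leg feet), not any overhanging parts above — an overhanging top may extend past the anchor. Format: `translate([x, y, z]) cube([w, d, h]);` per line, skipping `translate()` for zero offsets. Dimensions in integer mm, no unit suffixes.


translate([473, 197, 0]) cube([4240, 195, 2950]);
translate([473, 4562, 0]) cube([4240, 195, 2950]);
translate([473, 392, 0]) cube([195, 4170, 2950]);
translate([4518, 392, 0]) cube([195, 4170, 2950]);


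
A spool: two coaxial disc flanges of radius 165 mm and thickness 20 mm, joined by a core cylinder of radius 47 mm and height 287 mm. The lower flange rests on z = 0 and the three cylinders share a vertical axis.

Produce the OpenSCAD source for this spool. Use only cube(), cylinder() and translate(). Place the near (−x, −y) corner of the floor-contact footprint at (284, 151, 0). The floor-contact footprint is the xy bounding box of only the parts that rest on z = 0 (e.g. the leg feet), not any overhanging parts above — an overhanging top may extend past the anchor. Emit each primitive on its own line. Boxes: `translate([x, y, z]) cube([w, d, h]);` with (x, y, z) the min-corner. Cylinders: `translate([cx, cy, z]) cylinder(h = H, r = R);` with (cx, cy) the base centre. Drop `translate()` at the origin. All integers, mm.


translate([449, 316, 0]) cylinder(h = 20, r = 165);
translate([449, 316, 20]) cylinder(h = 287, r = 47);
translate([449, 316, 307]) cylinder(h = 20, r = 165);


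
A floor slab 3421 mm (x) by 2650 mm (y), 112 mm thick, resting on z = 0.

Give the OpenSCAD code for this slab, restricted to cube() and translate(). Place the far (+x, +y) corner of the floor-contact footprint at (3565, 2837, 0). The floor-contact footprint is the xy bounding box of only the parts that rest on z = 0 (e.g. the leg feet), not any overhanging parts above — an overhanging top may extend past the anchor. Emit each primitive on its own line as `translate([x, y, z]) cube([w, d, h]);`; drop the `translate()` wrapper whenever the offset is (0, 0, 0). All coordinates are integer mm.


translate([144, 187, 0]) cube([3421, 2650, 112]);


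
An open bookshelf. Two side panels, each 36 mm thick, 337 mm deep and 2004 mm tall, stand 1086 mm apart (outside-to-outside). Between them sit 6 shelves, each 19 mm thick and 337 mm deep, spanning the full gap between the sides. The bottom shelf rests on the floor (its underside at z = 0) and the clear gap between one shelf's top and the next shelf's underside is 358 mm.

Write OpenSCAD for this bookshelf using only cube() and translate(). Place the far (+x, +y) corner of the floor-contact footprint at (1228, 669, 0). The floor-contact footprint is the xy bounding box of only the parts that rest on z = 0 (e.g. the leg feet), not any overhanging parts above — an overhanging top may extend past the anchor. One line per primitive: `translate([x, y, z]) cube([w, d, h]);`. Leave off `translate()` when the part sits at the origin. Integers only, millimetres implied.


translate([142, 332, 0]) cube([36, 337, 2004]);
translate([1192, 332, 0]) cube([36, 337, 2004]);
translate([178, 332, 0]) cube([1014, 337, 19]);
translate([178, 332, 377]) cube([1014, 337, 19]);
translate([178, 332, 754]) cube([1014, 337, 19]);
translate([178, 332, 1131]) cube([1014, 337, 19]);
translate([178, 332, 1508]) cube([1014, 337, 19]);
translate([178, 332, 1885]) cube([1014, 337, 19]);


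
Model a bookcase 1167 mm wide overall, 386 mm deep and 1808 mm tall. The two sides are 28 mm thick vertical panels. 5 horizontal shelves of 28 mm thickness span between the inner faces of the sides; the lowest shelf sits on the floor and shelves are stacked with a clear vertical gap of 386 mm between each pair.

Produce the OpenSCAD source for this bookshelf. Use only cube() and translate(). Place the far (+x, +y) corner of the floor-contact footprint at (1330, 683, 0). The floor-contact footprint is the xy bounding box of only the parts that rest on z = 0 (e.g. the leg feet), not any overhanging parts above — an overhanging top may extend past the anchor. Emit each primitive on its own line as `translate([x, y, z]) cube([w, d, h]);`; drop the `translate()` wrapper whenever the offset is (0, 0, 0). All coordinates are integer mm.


translate([163, 297, 0]) cube([28, 386, 1808]);
translate([1302, 297, 0]) cube([28, 386, 1808]);
translate([191, 297, 0]) cube([1111, 386, 28]);
translate([191, 297, 414]) cube([1111, 386, 28]);
translate([191, 297, 828]) cube([1111, 386, 28]);
translate([191, 297, 1242]) cube([1111, 386, 28]);
translate([191, 297, 1656]) cube([1111, 386, 28]);


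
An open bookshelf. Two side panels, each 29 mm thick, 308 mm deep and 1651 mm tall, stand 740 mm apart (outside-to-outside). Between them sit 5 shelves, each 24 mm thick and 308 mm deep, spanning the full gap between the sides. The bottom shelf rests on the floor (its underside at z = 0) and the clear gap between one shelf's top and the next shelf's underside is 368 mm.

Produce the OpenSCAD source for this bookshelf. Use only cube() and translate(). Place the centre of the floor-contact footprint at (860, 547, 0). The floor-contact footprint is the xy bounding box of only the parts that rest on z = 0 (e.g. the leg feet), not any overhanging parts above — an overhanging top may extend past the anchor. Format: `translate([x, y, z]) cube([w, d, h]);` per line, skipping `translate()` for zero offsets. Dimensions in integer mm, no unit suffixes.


translate([490, 393, 0]) cube([29, 308, 1651]);
translate([1201, 393, 0]) cube([29, 308, 1651]);
translate([519, 393, 0]) cube([682, 308, 24]);
translate([519, 393, 392]) cube([682, 308, 24]);
translate([519, 393, 784]) cube([682, 308, 24]);
translate([519, 393, 1176]) cube([682, 308, 24]);
translate([519, 393, 1568]) cube([682, 308, 24]);


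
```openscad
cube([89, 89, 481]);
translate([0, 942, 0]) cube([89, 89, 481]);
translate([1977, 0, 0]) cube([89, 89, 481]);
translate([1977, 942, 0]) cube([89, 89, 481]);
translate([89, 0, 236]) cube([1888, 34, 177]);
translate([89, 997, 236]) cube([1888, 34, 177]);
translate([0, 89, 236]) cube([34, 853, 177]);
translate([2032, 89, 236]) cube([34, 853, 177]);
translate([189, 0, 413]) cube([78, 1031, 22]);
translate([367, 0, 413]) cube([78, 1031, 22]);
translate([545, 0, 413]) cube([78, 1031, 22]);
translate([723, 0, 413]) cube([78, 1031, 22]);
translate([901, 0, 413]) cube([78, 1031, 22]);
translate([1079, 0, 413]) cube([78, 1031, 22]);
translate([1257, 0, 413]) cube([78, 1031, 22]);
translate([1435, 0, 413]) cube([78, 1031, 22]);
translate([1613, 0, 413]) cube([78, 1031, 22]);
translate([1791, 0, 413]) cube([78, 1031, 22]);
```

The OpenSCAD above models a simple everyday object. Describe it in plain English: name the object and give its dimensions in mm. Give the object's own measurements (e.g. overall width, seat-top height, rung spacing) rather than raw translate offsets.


A bed frame 2066 mm long (x) by 1031 mm wide (y). Four 89×89 mm corner posts, 481 mm tall, at the corners of the footprint. Four rails of 34 mm thickness and 177 mm height run between adjacent posts with their undersides at z = 236 mm, their outer faces flush with the outside of the frame (the two x-running rails run between the posts' inner faces; the two y-running rails run between the posts' inner faces). 10 slats, each 78 mm wide (x) and 22 mm thick, lie across the top of the two x-running rails, running the full 1031 mm width of the frame in y; along x they sit between the end posts with a 100 mm gap after the −x posts and between neighbouring slats, leaving 108 mm before the +x posts.
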